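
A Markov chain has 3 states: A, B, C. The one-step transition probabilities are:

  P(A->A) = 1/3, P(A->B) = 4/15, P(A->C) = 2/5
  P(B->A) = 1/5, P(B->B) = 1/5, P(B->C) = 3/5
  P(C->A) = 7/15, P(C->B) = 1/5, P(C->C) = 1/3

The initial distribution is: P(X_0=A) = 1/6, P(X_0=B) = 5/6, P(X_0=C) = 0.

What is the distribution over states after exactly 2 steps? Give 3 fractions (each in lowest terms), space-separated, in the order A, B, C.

Answer: 257/675 29/135 91/225

Derivation:
Propagating the distribution step by step (d_{t+1} = d_t * P):
d_0 = (A=1/6, B=5/6, C=0)
  d_1[A] = 1/6*1/3 + 5/6*1/5 + 0*7/15 = 2/9
  d_1[B] = 1/6*4/15 + 5/6*1/5 + 0*1/5 = 19/90
  d_1[C] = 1/6*2/5 + 5/6*3/5 + 0*1/3 = 17/30
d_1 = (A=2/9, B=19/90, C=17/30)
  d_2[A] = 2/9*1/3 + 19/90*1/5 + 17/30*7/15 = 257/675
  d_2[B] = 2/9*4/15 + 19/90*1/5 + 17/30*1/5 = 29/135
  d_2[C] = 2/9*2/5 + 19/90*3/5 + 17/30*1/3 = 91/225
d_2 = (A=257/675, B=29/135, C=91/225)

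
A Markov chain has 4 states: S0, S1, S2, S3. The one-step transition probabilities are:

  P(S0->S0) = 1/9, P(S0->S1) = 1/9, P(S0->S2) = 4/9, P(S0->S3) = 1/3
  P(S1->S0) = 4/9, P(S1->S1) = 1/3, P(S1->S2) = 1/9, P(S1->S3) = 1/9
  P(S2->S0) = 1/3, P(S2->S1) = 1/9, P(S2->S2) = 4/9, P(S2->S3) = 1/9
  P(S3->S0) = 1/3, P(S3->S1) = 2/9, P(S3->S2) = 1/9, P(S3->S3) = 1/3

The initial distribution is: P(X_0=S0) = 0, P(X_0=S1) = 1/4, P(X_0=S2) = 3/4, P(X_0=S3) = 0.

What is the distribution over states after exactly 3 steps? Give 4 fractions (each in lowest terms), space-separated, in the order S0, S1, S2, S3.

Answer: 212/729 83/486 155/486 160/729

Derivation:
Propagating the distribution step by step (d_{t+1} = d_t * P):
d_0 = (S0=0, S1=1/4, S2=3/4, S3=0)
  d_1[S0] = 0*1/9 + 1/4*4/9 + 3/4*1/3 + 0*1/3 = 13/36
  d_1[S1] = 0*1/9 + 1/4*1/3 + 3/4*1/9 + 0*2/9 = 1/6
  d_1[S2] = 0*4/9 + 1/4*1/9 + 3/4*4/9 + 0*1/9 = 13/36
  d_1[S3] = 0*1/3 + 1/4*1/9 + 3/4*1/9 + 0*1/3 = 1/9
d_1 = (S0=13/36, S1=1/6, S2=13/36, S3=1/9)
  d_2[S0] = 13/36*1/9 + 1/6*4/9 + 13/36*1/3 + 1/9*1/3 = 22/81
  d_2[S1] = 13/36*1/9 + 1/6*1/3 + 13/36*1/9 + 1/9*2/9 = 13/81
  d_2[S2] = 13/36*4/9 + 1/6*1/9 + 13/36*4/9 + 1/9*1/9 = 19/54
  d_2[S3] = 13/36*1/3 + 1/6*1/9 + 13/36*1/9 + 1/9*1/3 = 35/162
d_2 = (S0=22/81, S1=13/81, S2=19/54, S3=35/162)
  d_3[S0] = 22/81*1/9 + 13/81*4/9 + 19/54*1/3 + 35/162*1/3 = 212/729
  d_3[S1] = 22/81*1/9 + 13/81*1/3 + 19/54*1/9 + 35/162*2/9 = 83/486
  d_3[S2] = 22/81*4/9 + 13/81*1/9 + 19/54*4/9 + 35/162*1/9 = 155/486
  d_3[S3] = 22/81*1/3 + 13/81*1/9 + 19/54*1/9 + 35/162*1/3 = 160/729
d_3 = (S0=212/729, S1=83/486, S2=155/486, S3=160/729)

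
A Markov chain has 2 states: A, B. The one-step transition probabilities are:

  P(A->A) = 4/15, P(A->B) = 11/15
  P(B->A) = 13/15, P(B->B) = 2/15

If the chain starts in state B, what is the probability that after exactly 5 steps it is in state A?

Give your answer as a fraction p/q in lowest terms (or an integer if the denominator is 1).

Answer: 5473/9375

Derivation:
Computing P^5 by repeated multiplication:
P^1 =
  A: [4/15, 11/15]
  B: [13/15, 2/15]
P^2 =
  A: [53/75, 22/75]
  B: [26/75, 49/75]
P^3 =
  A: [166/375, 209/375]
  B: [247/375, 128/375]
P^4 =
  A: [1127/1875, 748/1875]
  B: [884/1875, 991/1875]
P^5 =
  A: [4744/9375, 4631/9375]
  B: [5473/9375, 3902/9375]

(P^5)[B -> A] = 5473/9375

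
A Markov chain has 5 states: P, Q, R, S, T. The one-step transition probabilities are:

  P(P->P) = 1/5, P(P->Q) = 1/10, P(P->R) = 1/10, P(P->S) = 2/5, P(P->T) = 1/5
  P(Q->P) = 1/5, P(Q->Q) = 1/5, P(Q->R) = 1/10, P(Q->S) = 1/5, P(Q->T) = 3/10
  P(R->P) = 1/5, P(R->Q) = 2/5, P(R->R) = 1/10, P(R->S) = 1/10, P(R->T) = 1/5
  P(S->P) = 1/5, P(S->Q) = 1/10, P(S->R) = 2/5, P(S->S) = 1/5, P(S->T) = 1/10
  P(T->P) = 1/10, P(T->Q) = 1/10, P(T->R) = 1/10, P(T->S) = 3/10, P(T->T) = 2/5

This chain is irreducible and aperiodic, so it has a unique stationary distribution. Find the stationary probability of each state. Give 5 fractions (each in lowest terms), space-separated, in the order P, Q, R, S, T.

The stationary distribution satisfies pi = pi * P, i.e.:
  pi_P = 1/5*pi_P + 1/5*pi_Q + 1/5*pi_R + 1/5*pi_S + 1/10*pi_T
  pi_Q = 1/10*pi_P + 1/5*pi_Q + 2/5*pi_R + 1/10*pi_S + 1/10*pi_T
  pi_R = 1/10*pi_P + 1/10*pi_Q + 1/10*pi_R + 2/5*pi_S + 1/10*pi_T
  pi_S = 2/5*pi_P + 1/5*pi_Q + 1/10*pi_R + 1/5*pi_S + 3/10*pi_T
  pi_T = 1/5*pi_P + 3/10*pi_Q + 1/5*pi_R + 1/10*pi_S + 2/5*pi_T
with normalization: pi_P + pi_Q + pi_R + pi_S + pi_T = 1.

Using the first 4 balance equations plus normalization, the linear system A*pi = b is:
  [-4/5, 1/5, 1/5, 1/5, 1/10] . pi = 0
  [1/10, -4/5, 2/5, 1/10, 1/10] . pi = 0
  [1/10, 1/10, -9/10, 2/5, 1/10] . pi = 0
  [2/5, 1/5, 1/10, -4/5, 3/10] . pi = 0
  [1, 1, 1, 1, 1] . pi = 1

Solving yields:
  pi_P = 1645/9351
  pi_Q = 1577/9351
  pi_R = 538/3117
  pi_S = 2263/9351
  pi_T = 2252/9351

Verification (pi * P):
  1645/9351*1/5 + 1577/9351*1/5 + 538/3117*1/5 + 2263/9351*1/5 + 2252/9351*1/10 = 1645/9351 = pi_P  (ok)
  1645/9351*1/10 + 1577/9351*1/5 + 538/3117*2/5 + 2263/9351*1/10 + 2252/9351*1/10 = 1577/9351 = pi_Q  (ok)
  1645/9351*1/10 + 1577/9351*1/10 + 538/3117*1/10 + 2263/9351*2/5 + 2252/9351*1/10 = 538/3117 = pi_R  (ok)
  1645/9351*2/5 + 1577/9351*1/5 + 538/3117*1/10 + 2263/9351*1/5 + 2252/9351*3/10 = 2263/9351 = pi_S  (ok)
  1645/9351*1/5 + 1577/9351*3/10 + 538/3117*1/5 + 2263/9351*1/10 + 2252/9351*2/5 = 2252/9351 = pi_T  (ok)

Answer: 1645/9351 1577/9351 538/3117 2263/9351 2252/9351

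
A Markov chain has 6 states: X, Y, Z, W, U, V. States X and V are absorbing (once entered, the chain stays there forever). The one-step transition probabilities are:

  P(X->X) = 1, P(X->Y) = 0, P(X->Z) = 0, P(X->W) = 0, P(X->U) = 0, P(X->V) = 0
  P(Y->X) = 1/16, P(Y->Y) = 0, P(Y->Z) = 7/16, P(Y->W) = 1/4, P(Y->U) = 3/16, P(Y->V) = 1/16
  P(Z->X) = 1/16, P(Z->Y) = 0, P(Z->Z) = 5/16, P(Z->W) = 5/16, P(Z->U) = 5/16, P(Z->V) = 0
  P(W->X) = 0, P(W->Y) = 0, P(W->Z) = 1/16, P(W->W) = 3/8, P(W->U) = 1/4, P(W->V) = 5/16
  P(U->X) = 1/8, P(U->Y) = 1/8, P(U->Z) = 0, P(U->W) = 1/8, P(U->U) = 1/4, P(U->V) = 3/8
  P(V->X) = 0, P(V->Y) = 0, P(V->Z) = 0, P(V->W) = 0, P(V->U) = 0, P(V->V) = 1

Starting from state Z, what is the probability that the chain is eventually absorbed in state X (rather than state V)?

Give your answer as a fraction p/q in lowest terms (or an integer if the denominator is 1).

Answer: 136/553

Derivation:
Let a_i = P(absorbed in X | start in state i).
Boundary conditions: a_X = 1, a_V = 0.
For each transient state i, a_i = sum_j P(i->j) * a_j:
  a_Y = 1/16*a_X + 0*a_Y + 7/16*a_Z + 1/4*a_W + 3/16*a_U + 1/16*a_V
  a_Z = 1/16*a_X + 0*a_Y + 5/16*a_Z + 5/16*a_W + 5/16*a_U + 0*a_V
  a_W = 0*a_X + 0*a_Y + 1/16*a_Z + 3/8*a_W + 1/4*a_U + 5/16*a_V
  a_U = 1/8*a_X + 1/8*a_Y + 0*a_Z + 1/8*a_W + 1/4*a_U + 3/8*a_V

Substituting a_X = 1 and a_V = 0, rearrange to (I - Q) a = r where r[i] = P(i -> X):
  [1, -7/16, -1/4, -3/16] . (a_Y, a_Z, a_W, a_U) = 1/16
  [0, 11/16, -5/16, -5/16] . (a_Y, a_Z, a_W, a_U) = 1/16
  [0, -1/16, 5/8, -1/4] . (a_Y, a_Z, a_W, a_U) = 0
  [-1/8, 0, -1/8, 3/4] . (a_Y, a_Z, a_W, a_U) = 1/8

Solving yields:
  a_Y = 667/2765
  a_Z = 136/553
  a_W = 318/2765
  a_U = 125/553

Starting state is Z, so the absorption probability is a_Z = 136/553.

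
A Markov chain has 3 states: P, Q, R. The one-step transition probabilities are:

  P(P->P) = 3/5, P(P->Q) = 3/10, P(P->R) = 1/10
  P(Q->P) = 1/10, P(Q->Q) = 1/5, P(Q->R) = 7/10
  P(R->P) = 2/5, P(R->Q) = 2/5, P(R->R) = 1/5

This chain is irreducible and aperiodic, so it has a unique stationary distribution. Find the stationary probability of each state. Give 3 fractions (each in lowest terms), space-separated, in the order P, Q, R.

Answer: 12/31 28/93 29/93

Derivation:
The stationary distribution satisfies pi = pi * P, i.e.:
  pi_P = 3/5*pi_P + 1/10*pi_Q + 2/5*pi_R
  pi_Q = 3/10*pi_P + 1/5*pi_Q + 2/5*pi_R
  pi_R = 1/10*pi_P + 7/10*pi_Q + 1/5*pi_R
with normalization: pi_P + pi_Q + pi_R = 1.

Using the first 2 balance equations plus normalization, the linear system A*pi = b is:
  [-2/5, 1/10, 2/5] . pi = 0
  [3/10, -4/5, 2/5] . pi = 0
  [1, 1, 1] . pi = 1

Solving yields:
  pi_P = 12/31
  pi_Q = 28/93
  pi_R = 29/93

Verification (pi * P):
  12/31*3/5 + 28/93*1/10 + 29/93*2/5 = 12/31 = pi_P  (ok)
  12/31*3/10 + 28/93*1/5 + 29/93*2/5 = 28/93 = pi_Q  (ok)
  12/31*1/10 + 28/93*7/10 + 29/93*1/5 = 29/93 = pi_R  (ok)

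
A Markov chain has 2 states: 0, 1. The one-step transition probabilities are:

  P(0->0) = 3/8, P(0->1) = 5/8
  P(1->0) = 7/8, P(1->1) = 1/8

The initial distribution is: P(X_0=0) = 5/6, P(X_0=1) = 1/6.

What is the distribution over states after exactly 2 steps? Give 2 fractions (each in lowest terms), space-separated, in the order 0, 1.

Propagating the distribution step by step (d_{t+1} = d_t * P):
d_0 = (0=5/6, 1=1/6)
  d_1[0] = 5/6*3/8 + 1/6*7/8 = 11/24
  d_1[1] = 5/6*5/8 + 1/6*1/8 = 13/24
d_1 = (0=11/24, 1=13/24)
  d_2[0] = 11/24*3/8 + 13/24*7/8 = 31/48
  d_2[1] = 11/24*5/8 + 13/24*1/8 = 17/48
d_2 = (0=31/48, 1=17/48)

Answer: 31/48 17/48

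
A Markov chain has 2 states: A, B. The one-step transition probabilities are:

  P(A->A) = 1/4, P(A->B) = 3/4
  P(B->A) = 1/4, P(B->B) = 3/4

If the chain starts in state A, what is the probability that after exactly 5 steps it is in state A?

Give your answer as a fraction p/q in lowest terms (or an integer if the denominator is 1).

Computing P^5 by repeated multiplication:
P^1 =
  A: [1/4, 3/4]
  B: [1/4, 3/4]
P^2 =
  A: [1/4, 3/4]
  B: [1/4, 3/4]
P^3 =
  A: [1/4, 3/4]
  B: [1/4, 3/4]
P^4 =
  A: [1/4, 3/4]
  B: [1/4, 3/4]
P^5 =
  A: [1/4, 3/4]
  B: [1/4, 3/4]

(P^5)[A -> A] = 1/4

Answer: 1/4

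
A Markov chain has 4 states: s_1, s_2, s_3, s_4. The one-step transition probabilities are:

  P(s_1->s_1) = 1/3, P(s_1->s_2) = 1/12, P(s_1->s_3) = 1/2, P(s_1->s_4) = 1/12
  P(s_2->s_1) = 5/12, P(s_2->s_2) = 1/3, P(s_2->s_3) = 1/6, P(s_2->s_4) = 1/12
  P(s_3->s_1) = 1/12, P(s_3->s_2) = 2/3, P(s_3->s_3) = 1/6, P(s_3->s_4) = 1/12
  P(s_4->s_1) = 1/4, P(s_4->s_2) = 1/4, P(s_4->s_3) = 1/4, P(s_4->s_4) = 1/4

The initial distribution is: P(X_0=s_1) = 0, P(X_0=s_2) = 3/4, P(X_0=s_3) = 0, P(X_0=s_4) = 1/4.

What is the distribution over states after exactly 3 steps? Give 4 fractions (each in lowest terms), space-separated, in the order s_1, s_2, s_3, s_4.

Answer: 35/128 403/1152 53/192 29/288

Derivation:
Propagating the distribution step by step (d_{t+1} = d_t * P):
d_0 = (s_1=0, s_2=3/4, s_3=0, s_4=1/4)
  d_1[s_1] = 0*1/3 + 3/4*5/12 + 0*1/12 + 1/4*1/4 = 3/8
  d_1[s_2] = 0*1/12 + 3/4*1/3 + 0*2/3 + 1/4*1/4 = 5/16
  d_1[s_3] = 0*1/2 + 3/4*1/6 + 0*1/6 + 1/4*1/4 = 3/16
  d_1[s_4] = 0*1/12 + 3/4*1/12 + 0*1/12 + 1/4*1/4 = 1/8
d_1 = (s_1=3/8, s_2=5/16, s_3=3/16, s_4=1/8)
  d_2[s_1] = 3/8*1/3 + 5/16*5/12 + 3/16*1/12 + 1/8*1/4 = 29/96
  d_2[s_2] = 3/8*1/12 + 5/16*1/3 + 3/16*2/3 + 1/8*1/4 = 7/24
  d_2[s_3] = 3/8*1/2 + 5/16*1/6 + 3/16*1/6 + 1/8*1/4 = 29/96
  d_2[s_4] = 3/8*1/12 + 5/16*1/12 + 3/16*1/12 + 1/8*1/4 = 5/48
d_2 = (s_1=29/96, s_2=7/24, s_3=29/96, s_4=5/48)
  d_3[s_1] = 29/96*1/3 + 7/24*5/12 + 29/96*1/12 + 5/48*1/4 = 35/128
  d_3[s_2] = 29/96*1/12 + 7/24*1/3 + 29/96*2/3 + 5/48*1/4 = 403/1152
  d_3[s_3] = 29/96*1/2 + 7/24*1/6 + 29/96*1/6 + 5/48*1/4 = 53/192
  d_3[s_4] = 29/96*1/12 + 7/24*1/12 + 29/96*1/12 + 5/48*1/4 = 29/288
d_3 = (s_1=35/128, s_2=403/1152, s_3=53/192, s_4=29/288)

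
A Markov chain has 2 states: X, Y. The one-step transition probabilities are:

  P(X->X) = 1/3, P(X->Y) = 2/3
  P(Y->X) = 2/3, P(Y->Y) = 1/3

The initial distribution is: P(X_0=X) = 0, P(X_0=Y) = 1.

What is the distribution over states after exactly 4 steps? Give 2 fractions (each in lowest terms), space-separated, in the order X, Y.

Propagating the distribution step by step (d_{t+1} = d_t * P):
d_0 = (X=0, Y=1)
  d_1[X] = 0*1/3 + 1*2/3 = 2/3
  d_1[Y] = 0*2/3 + 1*1/3 = 1/3
d_1 = (X=2/3, Y=1/3)
  d_2[X] = 2/3*1/3 + 1/3*2/3 = 4/9
  d_2[Y] = 2/3*2/3 + 1/3*1/3 = 5/9
d_2 = (X=4/9, Y=5/9)
  d_3[X] = 4/9*1/3 + 5/9*2/3 = 14/27
  d_3[Y] = 4/9*2/3 + 5/9*1/3 = 13/27
d_3 = (X=14/27, Y=13/27)
  d_4[X] = 14/27*1/3 + 13/27*2/3 = 40/81
  d_4[Y] = 14/27*2/3 + 13/27*1/3 = 41/81
d_4 = (X=40/81, Y=41/81)

Answer: 40/81 41/81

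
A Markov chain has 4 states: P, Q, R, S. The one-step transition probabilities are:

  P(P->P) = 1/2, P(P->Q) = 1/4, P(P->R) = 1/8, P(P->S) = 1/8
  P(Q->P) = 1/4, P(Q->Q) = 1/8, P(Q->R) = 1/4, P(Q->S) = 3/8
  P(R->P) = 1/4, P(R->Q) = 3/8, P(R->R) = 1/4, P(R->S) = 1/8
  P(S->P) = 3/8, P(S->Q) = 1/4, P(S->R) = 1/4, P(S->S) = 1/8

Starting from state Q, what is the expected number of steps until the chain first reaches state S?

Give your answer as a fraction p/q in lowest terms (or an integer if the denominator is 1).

Let h_i = expected steps to first reach S from state i.
Boundary: h_S = 0.
First-step equations for the other states:
  h_P = 1 + 1/2*h_P + 1/4*h_Q + 1/8*h_R + 1/8*h_S
  h_Q = 1 + 1/4*h_P + 1/8*h_Q + 1/4*h_R + 3/8*h_S
  h_R = 1 + 1/4*h_P + 3/8*h_Q + 1/4*h_R + 1/8*h_S

Substituting h_S = 0 and rearranging gives the linear system (I - Q) h = 1:
  [1/2, -1/4, -1/8] . (h_P, h_Q, h_R) = 1
  [-1/4, 7/8, -1/4] . (h_P, h_Q, h_R) = 1
  [-1/4, -3/8, 3/4] . (h_P, h_Q, h_R) = 1

Solving yields:
  h_P = 124/23
  h_Q = 96/23
  h_R = 120/23

Starting state is Q, so the expected hitting time is h_Q = 96/23.

Answer: 96/23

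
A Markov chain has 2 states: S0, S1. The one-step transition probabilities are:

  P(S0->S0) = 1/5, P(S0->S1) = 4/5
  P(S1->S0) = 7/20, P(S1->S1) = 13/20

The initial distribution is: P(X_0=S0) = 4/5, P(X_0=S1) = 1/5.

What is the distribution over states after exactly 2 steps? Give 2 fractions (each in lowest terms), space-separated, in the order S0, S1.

Propagating the distribution step by step (d_{t+1} = d_t * P):
d_0 = (S0=4/5, S1=1/5)
  d_1[S0] = 4/5*1/5 + 1/5*7/20 = 23/100
  d_1[S1] = 4/5*4/5 + 1/5*13/20 = 77/100
d_1 = (S0=23/100, S1=77/100)
  d_2[S0] = 23/100*1/5 + 77/100*7/20 = 631/2000
  d_2[S1] = 23/100*4/5 + 77/100*13/20 = 1369/2000
d_2 = (S0=631/2000, S1=1369/2000)

Answer: 631/2000 1369/2000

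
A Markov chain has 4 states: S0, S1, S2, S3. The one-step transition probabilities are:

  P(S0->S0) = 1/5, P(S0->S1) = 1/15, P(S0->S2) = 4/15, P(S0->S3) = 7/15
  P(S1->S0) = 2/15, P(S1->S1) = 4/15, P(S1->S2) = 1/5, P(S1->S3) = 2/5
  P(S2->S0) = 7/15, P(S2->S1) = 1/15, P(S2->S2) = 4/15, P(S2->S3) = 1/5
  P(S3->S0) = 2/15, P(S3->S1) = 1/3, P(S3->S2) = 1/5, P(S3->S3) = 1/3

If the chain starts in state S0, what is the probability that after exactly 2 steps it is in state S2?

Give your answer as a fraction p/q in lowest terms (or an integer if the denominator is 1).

Answer: 52/225

Derivation:
Computing P^2 by repeated multiplication:
P^1 =
  S0: [1/5, 1/15, 4/15, 7/15]
  S1: [2/15, 4/15, 1/5, 2/5]
  S2: [7/15, 1/15, 4/15, 1/5]
  S3: [2/15, 1/3, 1/5, 1/3]
P^2 =
  S0: [53/225, 46/225, 52/225, 74/225]
  S1: [47/225, 17/75, 2/9, 77/225]
  S2: [19/75, 2/15, 56/225, 82/225]
  S3: [47/225, 2/9, 2/9, 26/75]

(P^2)[S0 -> S2] = 52/225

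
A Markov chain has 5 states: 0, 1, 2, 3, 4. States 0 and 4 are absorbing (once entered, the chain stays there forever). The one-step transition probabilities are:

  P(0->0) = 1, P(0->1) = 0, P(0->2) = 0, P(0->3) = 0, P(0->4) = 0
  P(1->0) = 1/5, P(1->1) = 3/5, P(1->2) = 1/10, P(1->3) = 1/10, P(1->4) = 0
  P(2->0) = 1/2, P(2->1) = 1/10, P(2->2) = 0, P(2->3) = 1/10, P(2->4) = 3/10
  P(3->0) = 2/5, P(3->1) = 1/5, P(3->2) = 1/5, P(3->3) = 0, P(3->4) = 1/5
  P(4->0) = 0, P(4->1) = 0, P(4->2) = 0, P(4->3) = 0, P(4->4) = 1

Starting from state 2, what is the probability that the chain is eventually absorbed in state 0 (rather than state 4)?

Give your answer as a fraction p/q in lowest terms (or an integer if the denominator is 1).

Answer: 117/179

Derivation:
Let a_i = P(absorbed in 0 | start in state i).
Boundary conditions: a_0 = 1, a_4 = 0.
For each transient state i, a_i = sum_j P(i->j) * a_j:
  a_1 = 1/5*a_0 + 3/5*a_1 + 1/10*a_2 + 1/10*a_3 + 0*a_4
  a_2 = 1/2*a_0 + 1/10*a_1 + 0*a_2 + 1/10*a_3 + 3/10*a_4
  a_3 = 2/5*a_0 + 1/5*a_1 + 1/5*a_2 + 0*a_3 + 1/5*a_4

Substituting a_0 = 1 and a_4 = 0, rearrange to (I - Q) a = r where r[i] = P(i -> 0):
  [2/5, -1/10, -1/10] . (a_1, a_2, a_3) = 1/5
  [-1/10, 1, -1/10] . (a_1, a_2, a_3) = 1/2
  [-1/5, -1/5, 1] . (a_1, a_2, a_3) = 2/5

Solving yields:
  a_1 = 150/179
  a_2 = 117/179
  a_3 = 125/179

Starting state is 2, so the absorption probability is a_2 = 117/179.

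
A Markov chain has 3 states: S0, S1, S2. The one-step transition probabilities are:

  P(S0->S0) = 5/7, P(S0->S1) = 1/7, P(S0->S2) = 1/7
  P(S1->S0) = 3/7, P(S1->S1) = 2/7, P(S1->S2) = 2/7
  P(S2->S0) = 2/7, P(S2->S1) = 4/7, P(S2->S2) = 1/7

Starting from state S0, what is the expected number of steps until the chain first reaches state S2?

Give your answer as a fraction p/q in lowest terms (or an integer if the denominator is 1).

Answer: 6

Derivation:
Let h_i = expected steps to first reach S2 from state i.
Boundary: h_S2 = 0.
First-step equations for the other states:
  h_S0 = 1 + 5/7*h_S0 + 1/7*h_S1 + 1/7*h_S2
  h_S1 = 1 + 3/7*h_S0 + 2/7*h_S1 + 2/7*h_S2

Substituting h_S2 = 0 and rearranging gives the linear system (I - Q) h = 1:
  [2/7, -1/7] . (h_S0, h_S1) = 1
  [-3/7, 5/7] . (h_S0, h_S1) = 1

Solving yields:
  h_S0 = 6
  h_S1 = 5

Starting state is S0, so the expected hitting time is h_S0 = 6.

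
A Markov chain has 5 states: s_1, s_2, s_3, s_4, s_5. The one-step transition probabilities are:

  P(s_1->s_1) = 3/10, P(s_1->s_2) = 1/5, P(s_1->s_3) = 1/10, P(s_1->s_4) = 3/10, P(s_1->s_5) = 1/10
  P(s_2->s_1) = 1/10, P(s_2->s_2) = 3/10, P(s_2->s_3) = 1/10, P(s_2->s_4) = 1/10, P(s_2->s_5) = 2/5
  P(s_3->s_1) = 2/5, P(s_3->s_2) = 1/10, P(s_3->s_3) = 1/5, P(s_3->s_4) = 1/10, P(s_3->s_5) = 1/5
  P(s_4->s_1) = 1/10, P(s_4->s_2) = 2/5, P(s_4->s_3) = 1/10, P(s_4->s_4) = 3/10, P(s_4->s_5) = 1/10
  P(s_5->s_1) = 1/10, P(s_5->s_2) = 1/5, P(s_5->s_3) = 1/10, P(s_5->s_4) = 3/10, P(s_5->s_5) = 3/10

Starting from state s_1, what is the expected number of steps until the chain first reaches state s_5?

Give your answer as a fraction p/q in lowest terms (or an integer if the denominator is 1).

Let h_i = expected steps to first reach s_5 from state i.
Boundary: h_s_5 = 0.
First-step equations for the other states:
  h_s_1 = 1 + 3/10*h_s_1 + 1/5*h_s_2 + 1/10*h_s_3 + 3/10*h_s_4 + 1/10*h_s_5
  h_s_2 = 1 + 1/10*h_s_1 + 3/10*h_s_2 + 1/10*h_s_3 + 1/10*h_s_4 + 2/5*h_s_5
  h_s_3 = 1 + 2/5*h_s_1 + 1/10*h_s_2 + 1/5*h_s_3 + 1/10*h_s_4 + 1/5*h_s_5
  h_s_4 = 1 + 1/10*h_s_1 + 2/5*h_s_2 + 1/10*h_s_3 + 3/10*h_s_4 + 1/10*h_s_5

Substituting h_s_5 = 0 and rearranging gives the linear system (I - Q) h = 1:
  [7/10, -1/5, -1/10, -3/10] . (h_s_1, h_s_2, h_s_3, h_s_4) = 1
  [-1/10, 7/10, -1/10, -1/10] . (h_s_1, h_s_2, h_s_3, h_s_4) = 1
  [-2/5, -1/10, 4/5, -1/10] . (h_s_1, h_s_2, h_s_3, h_s_4) = 1
  [-1/10, -2/5, -1/10, 7/10] . (h_s_1, h_s_2, h_s_3, h_s_4) = 1

Solving yields:
  h_s_1 = 423/80
  h_s_2 = 18/5
  h_s_3 = 397/80
  h_s_4 = 99/20

Starting state is s_1, so the expected hitting time is h_s_1 = 423/80.

Answer: 423/80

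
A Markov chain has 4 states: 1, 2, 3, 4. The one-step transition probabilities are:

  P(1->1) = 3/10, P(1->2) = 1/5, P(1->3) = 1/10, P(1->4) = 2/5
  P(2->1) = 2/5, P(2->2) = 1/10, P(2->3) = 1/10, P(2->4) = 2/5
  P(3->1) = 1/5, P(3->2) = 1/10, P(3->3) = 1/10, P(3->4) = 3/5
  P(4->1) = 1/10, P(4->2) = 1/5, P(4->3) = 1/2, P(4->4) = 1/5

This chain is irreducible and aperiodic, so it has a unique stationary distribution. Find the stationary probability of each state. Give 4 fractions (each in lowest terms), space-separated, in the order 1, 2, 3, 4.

The stationary distribution satisfies pi = pi * P, i.e.:
  pi_1 = 3/10*pi_1 + 2/5*pi_2 + 1/5*pi_3 + 1/10*pi_4
  pi_2 = 1/5*pi_1 + 1/10*pi_2 + 1/10*pi_3 + 1/5*pi_4
  pi_3 = 1/10*pi_1 + 1/10*pi_2 + 1/10*pi_3 + 1/2*pi_4
  pi_4 = 2/5*pi_1 + 2/5*pi_2 + 3/5*pi_3 + 1/5*pi_4
with normalization: pi_1 + pi_2 + pi_3 + pi_4 = 1.

Using the first 3 balance equations plus normalization, the linear system A*pi = b is:
  [-7/10, 2/5, 1/5, 1/10] . pi = 0
  [1/5, -9/10, 1/10, 1/5] . pi = 0
  [1/10, 1/10, -9/10, 1/2] . pi = 0
  [1, 1, 1, 1] . pi = 1

Solving yields:
  pi_1 = 19/88
  pi_2 = 7/44
  pi_3 = 1/4
  pi_4 = 3/8

Verification (pi * P):
  19/88*3/10 + 7/44*2/5 + 1/4*1/5 + 3/8*1/10 = 19/88 = pi_1  (ok)
  19/88*1/5 + 7/44*1/10 + 1/4*1/10 + 3/8*1/5 = 7/44 = pi_2  (ok)
  19/88*1/10 + 7/44*1/10 + 1/4*1/10 + 3/8*1/2 = 1/4 = pi_3  (ok)
  19/88*2/5 + 7/44*2/5 + 1/4*3/5 + 3/8*1/5 = 3/8 = pi_4  (ok)

Answer: 19/88 7/44 1/4 3/8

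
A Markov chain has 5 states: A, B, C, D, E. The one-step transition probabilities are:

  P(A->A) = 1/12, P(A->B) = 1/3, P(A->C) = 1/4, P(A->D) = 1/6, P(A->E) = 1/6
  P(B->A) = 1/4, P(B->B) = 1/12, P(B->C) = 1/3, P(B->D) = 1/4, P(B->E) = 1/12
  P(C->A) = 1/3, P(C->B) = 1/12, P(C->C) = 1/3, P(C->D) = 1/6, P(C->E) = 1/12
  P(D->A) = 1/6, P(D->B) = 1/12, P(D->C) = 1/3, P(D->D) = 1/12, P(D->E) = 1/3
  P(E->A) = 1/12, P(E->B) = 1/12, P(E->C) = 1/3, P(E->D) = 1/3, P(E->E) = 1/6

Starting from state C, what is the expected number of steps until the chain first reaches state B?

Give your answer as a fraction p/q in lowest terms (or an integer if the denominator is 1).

Let h_i = expected steps to first reach B from state i.
Boundary: h_B = 0.
First-step equations for the other states:
  h_A = 1 + 1/12*h_A + 1/3*h_B + 1/4*h_C + 1/6*h_D + 1/6*h_E
  h_C = 1 + 1/3*h_A + 1/12*h_B + 1/3*h_C + 1/6*h_D + 1/12*h_E
  h_D = 1 + 1/6*h_A + 1/12*h_B + 1/3*h_C + 1/12*h_D + 1/3*h_E
  h_E = 1 + 1/12*h_A + 1/12*h_B + 1/3*h_C + 1/3*h_D + 1/6*h_E

Substituting h_B = 0 and rearranging gives the linear system (I - Q) h = 1:
  [11/12, -1/4, -1/6, -1/6] . (h_A, h_C, h_D, h_E) = 1
  [-1/3, 2/3, -1/6, -1/12] . (h_A, h_C, h_D, h_E) = 1
  [-1/6, -1/3, 11/12, -1/3] . (h_A, h_C, h_D, h_E) = 1
  [-1/12, -1/3, -1/3, 5/6] . (h_A, h_C, h_D, h_E) = 1

Solving yields:
  h_A = 20244/3427
  h_C = 25176/3427
  h_D = 26292/3427
  h_E = 26724/3427

Starting state is C, so the expected hitting time is h_C = 25176/3427.

Answer: 25176/3427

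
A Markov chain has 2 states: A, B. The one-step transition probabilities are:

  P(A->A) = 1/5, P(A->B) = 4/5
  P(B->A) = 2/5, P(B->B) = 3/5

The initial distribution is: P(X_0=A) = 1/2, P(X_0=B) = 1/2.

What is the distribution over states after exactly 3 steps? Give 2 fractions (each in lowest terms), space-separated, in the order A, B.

Propagating the distribution step by step (d_{t+1} = d_t * P):
d_0 = (A=1/2, B=1/2)
  d_1[A] = 1/2*1/5 + 1/2*2/5 = 3/10
  d_1[B] = 1/2*4/5 + 1/2*3/5 = 7/10
d_1 = (A=3/10, B=7/10)
  d_2[A] = 3/10*1/5 + 7/10*2/5 = 17/50
  d_2[B] = 3/10*4/5 + 7/10*3/5 = 33/50
d_2 = (A=17/50, B=33/50)
  d_3[A] = 17/50*1/5 + 33/50*2/5 = 83/250
  d_3[B] = 17/50*4/5 + 33/50*3/5 = 167/250
d_3 = (A=83/250, B=167/250)

Answer: 83/250 167/250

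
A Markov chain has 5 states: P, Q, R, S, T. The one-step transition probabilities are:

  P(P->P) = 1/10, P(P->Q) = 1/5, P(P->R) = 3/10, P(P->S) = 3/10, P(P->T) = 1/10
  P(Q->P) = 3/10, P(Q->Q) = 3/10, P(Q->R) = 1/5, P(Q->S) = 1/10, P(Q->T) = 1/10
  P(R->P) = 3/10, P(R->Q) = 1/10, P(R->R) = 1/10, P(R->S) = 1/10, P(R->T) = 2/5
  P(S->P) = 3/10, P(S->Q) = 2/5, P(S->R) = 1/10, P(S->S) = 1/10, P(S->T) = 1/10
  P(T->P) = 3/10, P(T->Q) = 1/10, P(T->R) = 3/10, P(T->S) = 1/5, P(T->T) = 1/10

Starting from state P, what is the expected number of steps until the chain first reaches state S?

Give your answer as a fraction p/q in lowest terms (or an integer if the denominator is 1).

Answer: 10670/2139

Derivation:
Let h_i = expected steps to first reach S from state i.
Boundary: h_S = 0.
First-step equations for the other states:
  h_P = 1 + 1/10*h_P + 1/5*h_Q + 3/10*h_R + 3/10*h_S + 1/10*h_T
  h_Q = 1 + 3/10*h_P + 3/10*h_Q + 1/5*h_R + 1/10*h_S + 1/10*h_T
  h_R = 1 + 3/10*h_P + 1/10*h_Q + 1/10*h_R + 1/10*h_S + 2/5*h_T
  h_T = 1 + 3/10*h_P + 1/10*h_Q + 3/10*h_R + 1/5*h_S + 1/10*h_T

Substituting h_S = 0 and rearranging gives the linear system (I - Q) h = 1:
  [9/10, -1/5, -3/10, -1/10] . (h_P, h_Q, h_R, h_T) = 1
  [-3/10, 7/10, -1/5, -1/10] . (h_P, h_Q, h_R, h_T) = 1
  [-3/10, -1/10, 9/10, -2/5] . (h_P, h_Q, h_R, h_T) = 1
  [-3/10, -1/10, -3/10, 9/10] . (h_P, h_Q, h_R, h_T) = 1

Solving yields:
  h_P = 10670/2139
  h_Q = 4280/713
  h_R = 4160/713
  h_T = 3840/713

Starting state is P, so the expected hitting time is h_P = 10670/2139.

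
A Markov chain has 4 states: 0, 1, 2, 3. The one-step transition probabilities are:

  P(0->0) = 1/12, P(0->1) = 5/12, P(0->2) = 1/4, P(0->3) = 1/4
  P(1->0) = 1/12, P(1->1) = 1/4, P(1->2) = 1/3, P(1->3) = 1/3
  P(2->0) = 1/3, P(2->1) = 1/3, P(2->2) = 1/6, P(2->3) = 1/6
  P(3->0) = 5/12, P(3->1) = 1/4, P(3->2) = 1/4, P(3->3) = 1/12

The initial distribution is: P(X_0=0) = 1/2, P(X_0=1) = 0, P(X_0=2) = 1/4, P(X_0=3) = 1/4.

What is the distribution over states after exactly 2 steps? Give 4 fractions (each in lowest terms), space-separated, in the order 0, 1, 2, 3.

Answer: 13/64 59/192 25/96 11/48

Derivation:
Propagating the distribution step by step (d_{t+1} = d_t * P):
d_0 = (0=1/2, 1=0, 2=1/4, 3=1/4)
  d_1[0] = 1/2*1/12 + 0*1/12 + 1/4*1/3 + 1/4*5/12 = 11/48
  d_1[1] = 1/2*5/12 + 0*1/4 + 1/4*1/3 + 1/4*1/4 = 17/48
  d_1[2] = 1/2*1/4 + 0*1/3 + 1/4*1/6 + 1/4*1/4 = 11/48
  d_1[3] = 1/2*1/4 + 0*1/3 + 1/4*1/6 + 1/4*1/12 = 3/16
d_1 = (0=11/48, 1=17/48, 2=11/48, 3=3/16)
  d_2[0] = 11/48*1/12 + 17/48*1/12 + 11/48*1/3 + 3/16*5/12 = 13/64
  d_2[1] = 11/48*5/12 + 17/48*1/4 + 11/48*1/3 + 3/16*1/4 = 59/192
  d_2[2] = 11/48*1/4 + 17/48*1/3 + 11/48*1/6 + 3/16*1/4 = 25/96
  d_2[3] = 11/48*1/4 + 17/48*1/3 + 11/48*1/6 + 3/16*1/12 = 11/48
d_2 = (0=13/64, 1=59/192, 2=25/96, 3=11/48)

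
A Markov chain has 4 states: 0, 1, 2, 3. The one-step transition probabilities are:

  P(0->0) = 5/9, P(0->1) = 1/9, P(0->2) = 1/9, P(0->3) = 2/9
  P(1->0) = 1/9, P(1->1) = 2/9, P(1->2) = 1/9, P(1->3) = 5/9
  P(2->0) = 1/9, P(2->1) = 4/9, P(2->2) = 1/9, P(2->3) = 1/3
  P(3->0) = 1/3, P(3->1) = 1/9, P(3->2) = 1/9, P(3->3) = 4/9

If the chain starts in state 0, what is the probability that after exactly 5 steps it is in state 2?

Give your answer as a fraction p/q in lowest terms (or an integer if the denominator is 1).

Answer: 1/9

Derivation:
Computing P^5 by repeated multiplication:
P^1 =
  0: [5/9, 1/9, 1/9, 2/9]
  1: [1/9, 2/9, 1/9, 5/9]
  2: [1/9, 4/9, 1/9, 1/3]
  3: [1/3, 1/9, 1/9, 4/9]
P^2 =
  0: [11/27, 13/81, 1/9, 26/81]
  1: [23/81, 14/81, 1/9, 35/81]
  2: [19/81, 16/81, 1/9, 37/81]
  3: [29/81, 13/81, 1/9, 10/27]
P^3 =
  0: [265/729, 121/729, 1/9, 262/729]
  1: [1/3, 122/729, 1/9, 283/729]
  2: [77/243, 124/729, 1/9, 293/729]
  3: [257/729, 121/729, 1/9, 10/27]
P^4 =
  0: [257/729, 1093/6561, 1/9, 2426/6561]
  1: [2267/6561, 1094/6561, 1/9, 2471/6561]
  2: [2239/6561, 1096/6561, 1/9, 2497/6561]
  3: [2297/6561, 1093/6561, 1/9, 814/2187]
P^5 =
  0: [20665/59049, 9841/59049, 1/9, 21982/59049]
  1: [6857/19683, 9842/59049, 1/9, 22075/59049]
  2: [2279/6561, 9844/59049, 1/9, 22133/59049]
  3: [20633/59049, 9841/59049, 1/9, 2446/6561]

(P^5)[0 -> 2] = 1/9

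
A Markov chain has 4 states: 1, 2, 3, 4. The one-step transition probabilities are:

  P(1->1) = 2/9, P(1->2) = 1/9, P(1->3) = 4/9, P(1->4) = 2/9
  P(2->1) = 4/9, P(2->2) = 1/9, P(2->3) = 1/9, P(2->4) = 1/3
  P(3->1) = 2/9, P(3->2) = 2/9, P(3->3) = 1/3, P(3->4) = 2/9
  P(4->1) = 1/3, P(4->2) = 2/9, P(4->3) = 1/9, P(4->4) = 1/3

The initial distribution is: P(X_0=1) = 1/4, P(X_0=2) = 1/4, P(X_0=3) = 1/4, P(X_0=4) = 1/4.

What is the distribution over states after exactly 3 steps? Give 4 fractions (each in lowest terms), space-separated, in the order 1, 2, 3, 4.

Answer: 47/162 499/2916 65/243 791/2916

Derivation:
Propagating the distribution step by step (d_{t+1} = d_t * P):
d_0 = (1=1/4, 2=1/4, 3=1/4, 4=1/4)
  d_1[1] = 1/4*2/9 + 1/4*4/9 + 1/4*2/9 + 1/4*1/3 = 11/36
  d_1[2] = 1/4*1/9 + 1/4*1/9 + 1/4*2/9 + 1/4*2/9 = 1/6
  d_1[3] = 1/4*4/9 + 1/4*1/9 + 1/4*1/3 + 1/4*1/9 = 1/4
  d_1[4] = 1/4*2/9 + 1/4*1/3 + 1/4*2/9 + 1/4*1/3 = 5/18
d_1 = (1=11/36, 2=1/6, 3=1/4, 4=5/18)
  d_2[1] = 11/36*2/9 + 1/6*4/9 + 1/4*2/9 + 5/18*1/3 = 47/162
  d_2[2] = 11/36*1/9 + 1/6*1/9 + 1/4*2/9 + 5/18*2/9 = 55/324
  d_2[3] = 11/36*4/9 + 1/6*1/9 + 1/4*1/3 + 5/18*1/9 = 29/108
  d_2[4] = 11/36*2/9 + 1/6*1/3 + 1/4*2/9 + 5/18*1/3 = 22/81
d_2 = (1=47/162, 2=55/324, 3=29/108, 4=22/81)
  d_3[1] = 47/162*2/9 + 55/324*4/9 + 29/108*2/9 + 22/81*1/3 = 47/162
  d_3[2] = 47/162*1/9 + 55/324*1/9 + 29/108*2/9 + 22/81*2/9 = 499/2916
  d_3[3] = 47/162*4/9 + 55/324*1/9 + 29/108*1/3 + 22/81*1/9 = 65/243
  d_3[4] = 47/162*2/9 + 55/324*1/3 + 29/108*2/9 + 22/81*1/3 = 791/2916
d_3 = (1=47/162, 2=499/2916, 3=65/243, 4=791/2916)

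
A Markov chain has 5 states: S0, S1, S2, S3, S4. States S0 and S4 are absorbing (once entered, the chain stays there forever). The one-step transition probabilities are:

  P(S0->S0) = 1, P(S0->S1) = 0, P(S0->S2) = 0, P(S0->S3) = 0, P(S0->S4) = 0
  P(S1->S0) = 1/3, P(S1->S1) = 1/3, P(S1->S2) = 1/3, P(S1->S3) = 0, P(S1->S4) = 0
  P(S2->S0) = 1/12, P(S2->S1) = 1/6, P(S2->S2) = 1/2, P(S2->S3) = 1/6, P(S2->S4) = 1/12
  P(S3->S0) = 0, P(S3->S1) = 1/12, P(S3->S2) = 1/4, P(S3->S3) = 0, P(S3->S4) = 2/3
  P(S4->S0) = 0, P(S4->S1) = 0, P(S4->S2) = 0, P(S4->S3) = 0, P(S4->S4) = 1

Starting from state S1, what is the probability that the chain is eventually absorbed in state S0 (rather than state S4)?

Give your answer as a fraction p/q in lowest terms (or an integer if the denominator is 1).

Let a_i = P(absorbed in S0 | start in state i).
Boundary conditions: a_S0 = 1, a_S4 = 0.
For each transient state i, a_i = sum_j P(i->j) * a_j:
  a_S1 = 1/3*a_S0 + 1/3*a_S1 + 1/3*a_S2 + 0*a_S3 + 0*a_S4
  a_S2 = 1/12*a_S0 + 1/6*a_S1 + 1/2*a_S2 + 1/6*a_S3 + 1/12*a_S4
  a_S3 = 0*a_S0 + 1/12*a_S1 + 1/4*a_S2 + 0*a_S3 + 2/3*a_S4

Substituting a_S0 = 1 and a_S4 = 0, rearrange to (I - Q) a = r where r[i] = P(i -> S0):
  [2/3, -1/3, 0] . (a_S1, a_S2, a_S3) = 1/3
  [-1/6, 1/2, -1/6] . (a_S1, a_S2, a_S3) = 1/12
  [-1/12, -1/4, 1] . (a_S1, a_S2, a_S3) = 0

Solving yields:
  a_S1 = 39/53
  a_S2 = 25/53
  a_S3 = 19/106

Starting state is S1, so the absorption probability is a_S1 = 39/53.

Answer: 39/53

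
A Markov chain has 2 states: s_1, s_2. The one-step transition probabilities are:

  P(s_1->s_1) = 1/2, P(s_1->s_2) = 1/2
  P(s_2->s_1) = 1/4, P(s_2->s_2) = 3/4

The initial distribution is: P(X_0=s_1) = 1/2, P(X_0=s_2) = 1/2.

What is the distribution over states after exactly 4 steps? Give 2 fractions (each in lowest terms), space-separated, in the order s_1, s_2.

Answer: 171/512 341/512

Derivation:
Propagating the distribution step by step (d_{t+1} = d_t * P):
d_0 = (s_1=1/2, s_2=1/2)
  d_1[s_1] = 1/2*1/2 + 1/2*1/4 = 3/8
  d_1[s_2] = 1/2*1/2 + 1/2*3/4 = 5/8
d_1 = (s_1=3/8, s_2=5/8)
  d_2[s_1] = 3/8*1/2 + 5/8*1/4 = 11/32
  d_2[s_2] = 3/8*1/2 + 5/8*3/4 = 21/32
d_2 = (s_1=11/32, s_2=21/32)
  d_3[s_1] = 11/32*1/2 + 21/32*1/4 = 43/128
  d_3[s_2] = 11/32*1/2 + 21/32*3/4 = 85/128
d_3 = (s_1=43/128, s_2=85/128)
  d_4[s_1] = 43/128*1/2 + 85/128*1/4 = 171/512
  d_4[s_2] = 43/128*1/2 + 85/128*3/4 = 341/512
d_4 = (s_1=171/512, s_2=341/512)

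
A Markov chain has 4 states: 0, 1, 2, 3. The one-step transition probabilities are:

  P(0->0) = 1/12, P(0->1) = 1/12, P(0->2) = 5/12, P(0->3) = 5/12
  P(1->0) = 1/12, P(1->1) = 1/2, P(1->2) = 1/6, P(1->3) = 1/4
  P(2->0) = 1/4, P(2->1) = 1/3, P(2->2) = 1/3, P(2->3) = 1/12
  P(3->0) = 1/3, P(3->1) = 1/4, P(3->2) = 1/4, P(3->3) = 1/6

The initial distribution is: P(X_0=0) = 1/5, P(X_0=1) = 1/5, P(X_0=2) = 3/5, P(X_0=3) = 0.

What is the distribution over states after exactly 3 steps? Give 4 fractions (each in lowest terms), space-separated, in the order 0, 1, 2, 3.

Propagating the distribution step by step (d_{t+1} = d_t * P):
d_0 = (0=1/5, 1=1/5, 2=3/5, 3=0)
  d_1[0] = 1/5*1/12 + 1/5*1/12 + 3/5*1/4 + 0*1/3 = 11/60
  d_1[1] = 1/5*1/12 + 1/5*1/2 + 3/5*1/3 + 0*1/4 = 19/60
  d_1[2] = 1/5*5/12 + 1/5*1/6 + 3/5*1/3 + 0*1/4 = 19/60
  d_1[3] = 1/5*5/12 + 1/5*1/4 + 3/5*1/12 + 0*1/6 = 11/60
d_1 = (0=11/60, 1=19/60, 2=19/60, 3=11/60)
  d_2[0] = 11/60*1/12 + 19/60*1/12 + 19/60*1/4 + 11/60*1/3 = 131/720
  d_2[1] = 11/60*1/12 + 19/60*1/2 + 19/60*1/3 + 11/60*1/4 = 13/40
  d_2[2] = 11/60*5/12 + 19/60*1/6 + 19/60*1/3 + 11/60*1/4 = 101/360
  d_2[3] = 11/60*5/12 + 19/60*1/4 + 19/60*1/12 + 11/60*1/6 = 17/80
d_2 = (0=131/720, 1=13/40, 2=101/360, 3=17/80)
  d_3[0] = 131/720*1/12 + 13/40*1/12 + 101/360*1/4 + 17/80*1/3 = 1583/8640
  d_3[1] = 131/720*1/12 + 13/40*1/2 + 101/360*1/3 + 17/80*1/4 = 467/1440
  d_3[2] = 131/720*5/12 + 13/40*1/6 + 101/360*1/3 + 17/80*1/4 = 239/864
  d_3[3] = 131/720*5/12 + 13/40*1/4 + 101/360*1/12 + 17/80*1/6 = 373/1728
d_3 = (0=1583/8640, 1=467/1440, 2=239/864, 3=373/1728)

Answer: 1583/8640 467/1440 239/864 373/1728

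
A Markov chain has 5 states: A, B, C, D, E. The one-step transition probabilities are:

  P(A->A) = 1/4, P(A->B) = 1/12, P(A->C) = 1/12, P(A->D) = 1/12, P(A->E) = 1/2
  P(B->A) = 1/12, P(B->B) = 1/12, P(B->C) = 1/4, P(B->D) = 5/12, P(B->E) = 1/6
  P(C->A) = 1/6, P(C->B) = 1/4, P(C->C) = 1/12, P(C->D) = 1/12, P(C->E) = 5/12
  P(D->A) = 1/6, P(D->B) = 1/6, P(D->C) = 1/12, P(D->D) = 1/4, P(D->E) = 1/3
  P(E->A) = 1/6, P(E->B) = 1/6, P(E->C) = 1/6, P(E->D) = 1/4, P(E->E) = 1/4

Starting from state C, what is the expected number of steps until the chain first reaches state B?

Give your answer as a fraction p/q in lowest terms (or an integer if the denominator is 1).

Answer: 6248/1097

Derivation:
Let h_i = expected steps to first reach B from state i.
Boundary: h_B = 0.
First-step equations for the other states:
  h_A = 1 + 1/4*h_A + 1/12*h_B + 1/12*h_C + 1/12*h_D + 1/2*h_E
  h_C = 1 + 1/6*h_A + 1/4*h_B + 1/12*h_C + 1/12*h_D + 5/12*h_E
  h_D = 1 + 1/6*h_A + 1/6*h_B + 1/12*h_C + 1/4*h_D + 1/3*h_E
  h_E = 1 + 1/6*h_A + 1/6*h_B + 1/6*h_C + 1/4*h_D + 1/4*h_E

Substituting h_B = 0 and rearranging gives the linear system (I - Q) h = 1:
  [3/4, -1/12, -1/12, -1/2] . (h_A, h_C, h_D, h_E) = 1
  [-1/6, 11/12, -1/12, -5/12] . (h_A, h_C, h_D, h_E) = 1
  [-1/6, -1/12, 3/4, -1/3] . (h_A, h_C, h_D, h_E) = 1
  [-1/6, -1/6, -1/4, 3/4] . (h_A, h_C, h_D, h_E) = 1

Solving yields:
  h_A = 7432/1097
  h_C = 6248/1097
  h_D = 6820/1097
  h_E = 6776/1097

Starting state is C, so the expected hitting time is h_C = 6248/1097.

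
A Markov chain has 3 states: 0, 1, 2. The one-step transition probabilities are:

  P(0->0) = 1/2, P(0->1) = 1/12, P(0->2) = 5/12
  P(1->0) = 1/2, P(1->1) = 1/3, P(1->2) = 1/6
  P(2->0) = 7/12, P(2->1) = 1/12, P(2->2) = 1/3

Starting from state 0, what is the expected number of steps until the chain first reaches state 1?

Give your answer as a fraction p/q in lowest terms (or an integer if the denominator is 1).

Answer: 12

Derivation:
Let h_i = expected steps to first reach 1 from state i.
Boundary: h_1 = 0.
First-step equations for the other states:
  h_0 = 1 + 1/2*h_0 + 1/12*h_1 + 5/12*h_2
  h_2 = 1 + 7/12*h_0 + 1/12*h_1 + 1/3*h_2

Substituting h_1 = 0 and rearranging gives the linear system (I - Q) h = 1:
  [1/2, -5/12] . (h_0, h_2) = 1
  [-7/12, 2/3] . (h_0, h_2) = 1

Solving yields:
  h_0 = 12
  h_2 = 12

Starting state is 0, so the expected hitting time is h_0 = 12.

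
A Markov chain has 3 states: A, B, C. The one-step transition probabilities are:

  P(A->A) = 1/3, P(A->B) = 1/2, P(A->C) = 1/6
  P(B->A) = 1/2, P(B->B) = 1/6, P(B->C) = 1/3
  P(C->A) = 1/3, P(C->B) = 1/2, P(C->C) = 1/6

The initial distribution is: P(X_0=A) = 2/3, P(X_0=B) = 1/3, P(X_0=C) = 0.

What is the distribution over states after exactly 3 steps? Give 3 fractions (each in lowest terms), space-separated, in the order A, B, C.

Propagating the distribution step by step (d_{t+1} = d_t * P):
d_0 = (A=2/3, B=1/3, C=0)
  d_1[A] = 2/3*1/3 + 1/3*1/2 + 0*1/3 = 7/18
  d_1[B] = 2/3*1/2 + 1/3*1/6 + 0*1/2 = 7/18
  d_1[C] = 2/3*1/6 + 1/3*1/3 + 0*1/6 = 2/9
d_1 = (A=7/18, B=7/18, C=2/9)
  d_2[A] = 7/18*1/3 + 7/18*1/2 + 2/9*1/3 = 43/108
  d_2[B] = 7/18*1/2 + 7/18*1/6 + 2/9*1/2 = 10/27
  d_2[C] = 7/18*1/6 + 7/18*1/3 + 2/9*1/6 = 25/108
d_2 = (A=43/108, B=10/27, C=25/108)
  d_3[A] = 43/108*1/3 + 10/27*1/2 + 25/108*1/3 = 32/81
  d_3[B] = 43/108*1/2 + 10/27*1/6 + 25/108*1/2 = 61/162
  d_3[C] = 43/108*1/6 + 10/27*1/3 + 25/108*1/6 = 37/162
d_3 = (A=32/81, B=61/162, C=37/162)

Answer: 32/81 61/162 37/162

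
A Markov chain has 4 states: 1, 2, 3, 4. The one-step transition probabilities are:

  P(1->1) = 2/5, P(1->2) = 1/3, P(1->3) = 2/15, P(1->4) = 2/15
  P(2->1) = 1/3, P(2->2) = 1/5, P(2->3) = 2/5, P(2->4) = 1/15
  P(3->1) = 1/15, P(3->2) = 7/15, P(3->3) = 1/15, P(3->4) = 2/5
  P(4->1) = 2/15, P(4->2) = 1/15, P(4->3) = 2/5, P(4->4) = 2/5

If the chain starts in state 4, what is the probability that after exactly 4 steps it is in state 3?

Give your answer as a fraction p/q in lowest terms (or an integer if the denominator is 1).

Computing P^4 by repeated multiplication:
P^1 =
  1: [2/5, 1/3, 2/15, 2/15]
  2: [1/3, 1/5, 2/5, 1/15]
  3: [1/15, 7/15, 1/15, 2/5]
  4: [2/15, 1/15, 2/5, 2/5]
P^2 =
  1: [67/225, 61/225, 56/225, 41/225]
  2: [53/225, 77/225, 8/45, 11/45]
  3: [6/25, 13/75, 9/25, 17/75]
  4: [7/45, 61/225, 52/225, 77/225]
P^3 =
  1: [169/675, 317/1125, 802/3375, 259/1125]
  2: [853/3375, 277/1125, 938/3375, 251/1125]
  3: [26/125, 67/225, 27/125, 313/1125]
  4: [721/3375, 799/3375, 38/135, 181/675]
P^4 =
  1: [12181/50625, 13469/50625, 2572/10125, 2423/10125]
  2: [11717/50625, 14077/50625, 12148/50625, 12683/50625]
  3: [1316/5625, 4189/16875, 511/1875, 4139/16875]
  4: [11081/50625, 4519/16875, 12616/50625, 4457/16875]

(P^4)[4 -> 3] = 12616/50625

Answer: 12616/50625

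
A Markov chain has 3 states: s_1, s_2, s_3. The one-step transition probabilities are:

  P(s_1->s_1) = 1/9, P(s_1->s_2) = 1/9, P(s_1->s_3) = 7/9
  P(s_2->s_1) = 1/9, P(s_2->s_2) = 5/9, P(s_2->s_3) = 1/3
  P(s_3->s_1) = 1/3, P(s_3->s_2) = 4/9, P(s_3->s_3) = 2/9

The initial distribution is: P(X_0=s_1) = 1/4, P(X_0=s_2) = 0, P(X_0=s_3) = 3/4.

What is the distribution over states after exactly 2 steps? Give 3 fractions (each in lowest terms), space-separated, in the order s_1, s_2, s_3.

Propagating the distribution step by step (d_{t+1} = d_t * P):
d_0 = (s_1=1/4, s_2=0, s_3=3/4)
  d_1[s_1] = 1/4*1/9 + 0*1/9 + 3/4*1/3 = 5/18
  d_1[s_2] = 1/4*1/9 + 0*5/9 + 3/4*4/9 = 13/36
  d_1[s_3] = 1/4*7/9 + 0*1/3 + 3/4*2/9 = 13/36
d_1 = (s_1=5/18, s_2=13/36, s_3=13/36)
  d_2[s_1] = 5/18*1/9 + 13/36*1/9 + 13/36*1/3 = 31/162
  d_2[s_2] = 5/18*1/9 + 13/36*5/9 + 13/36*4/9 = 127/324
  d_2[s_3] = 5/18*7/9 + 13/36*1/3 + 13/36*2/9 = 5/12
d_2 = (s_1=31/162, s_2=127/324, s_3=5/12)

Answer: 31/162 127/324 5/12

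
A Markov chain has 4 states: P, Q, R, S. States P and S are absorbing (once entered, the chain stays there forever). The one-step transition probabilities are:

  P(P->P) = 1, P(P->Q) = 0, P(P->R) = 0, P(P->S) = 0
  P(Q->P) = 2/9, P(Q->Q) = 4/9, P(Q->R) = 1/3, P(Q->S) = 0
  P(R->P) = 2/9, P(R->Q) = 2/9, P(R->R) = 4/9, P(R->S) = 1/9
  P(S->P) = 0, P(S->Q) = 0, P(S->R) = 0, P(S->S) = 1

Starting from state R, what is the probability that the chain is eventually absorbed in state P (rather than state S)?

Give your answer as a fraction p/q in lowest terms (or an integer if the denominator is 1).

Answer: 14/19

Derivation:
Let a_i = P(absorbed in P | start in state i).
Boundary conditions: a_P = 1, a_S = 0.
For each transient state i, a_i = sum_j P(i->j) * a_j:
  a_Q = 2/9*a_P + 4/9*a_Q + 1/3*a_R + 0*a_S
  a_R = 2/9*a_P + 2/9*a_Q + 4/9*a_R + 1/9*a_S

Substituting a_P = 1 and a_S = 0, rearrange to (I - Q) a = r where r[i] = P(i -> P):
  [5/9, -1/3] . (a_Q, a_R) = 2/9
  [-2/9, 5/9] . (a_Q, a_R) = 2/9

Solving yields:
  a_Q = 16/19
  a_R = 14/19

Starting state is R, so the absorption probability is a_R = 14/19.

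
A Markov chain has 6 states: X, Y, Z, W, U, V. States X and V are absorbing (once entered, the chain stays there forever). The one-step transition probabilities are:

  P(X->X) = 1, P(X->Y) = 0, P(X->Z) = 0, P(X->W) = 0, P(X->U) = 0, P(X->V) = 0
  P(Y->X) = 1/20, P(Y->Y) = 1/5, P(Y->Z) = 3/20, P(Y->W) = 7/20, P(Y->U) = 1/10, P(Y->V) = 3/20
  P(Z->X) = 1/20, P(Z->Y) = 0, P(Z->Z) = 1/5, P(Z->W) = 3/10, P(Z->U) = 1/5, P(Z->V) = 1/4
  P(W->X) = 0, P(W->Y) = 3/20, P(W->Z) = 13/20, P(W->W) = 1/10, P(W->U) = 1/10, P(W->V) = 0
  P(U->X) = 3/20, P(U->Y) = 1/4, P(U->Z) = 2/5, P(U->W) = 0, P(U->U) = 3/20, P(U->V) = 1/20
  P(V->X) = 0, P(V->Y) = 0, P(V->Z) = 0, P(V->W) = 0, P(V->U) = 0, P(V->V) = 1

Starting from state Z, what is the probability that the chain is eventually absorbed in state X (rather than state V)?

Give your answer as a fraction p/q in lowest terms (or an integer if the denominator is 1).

Let a_i = P(absorbed in X | start in state i).
Boundary conditions: a_X = 1, a_V = 0.
For each transient state i, a_i = sum_j P(i->j) * a_j:
  a_Y = 1/20*a_X + 1/5*a_Y + 3/20*a_Z + 7/20*a_W + 1/10*a_U + 3/20*a_V
  a_Z = 1/20*a_X + 0*a_Y + 1/5*a_Z + 3/10*a_W + 1/5*a_U + 1/4*a_V
  a_W = 0*a_X + 3/20*a_Y + 13/20*a_Z + 1/10*a_W + 1/10*a_U + 0*a_V
  a_U = 3/20*a_X + 1/4*a_Y + 2/5*a_Z + 0*a_W + 3/20*a_U + 1/20*a_V

Substituting a_X = 1 and a_V = 0, rearrange to (I - Q) a = r where r[i] = P(i -> X):
  [4/5, -3/20, -7/20, -1/10] . (a_Y, a_Z, a_W, a_U) = 1/20
  [0, 4/5, -3/10, -1/5] . (a_Y, a_Z, a_W, a_U) = 1/20
  [-3/20, -13/20, 9/10, -1/10] . (a_Y, a_Z, a_W, a_U) = 0
  [-1/4, -2/5, 0, 17/20] . (a_Y, a_Z, a_W, a_U) = 3/20

Solving yields:
  a_Y = 3181/11274
  a_Z = 8903/33822
  a_W = 9461/33822
  a_U = 12965/33822

Starting state is Z, so the absorption probability is a_Z = 8903/33822.

Answer: 8903/33822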